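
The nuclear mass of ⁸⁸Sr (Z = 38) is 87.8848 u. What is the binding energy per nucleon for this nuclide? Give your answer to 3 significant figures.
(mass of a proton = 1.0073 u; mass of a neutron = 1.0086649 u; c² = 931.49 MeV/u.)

The nucleus contains 38 protons and 88 − 38 = 50 neutrons.
Mass of separated nucleons = 38(1.0073) + 50(1.0086649) = 38.2774 + 50.4332450 = 88.7106450 u
Mass defect Δm = 88.7106450 − 87.8848 = 0.8258450 u
Binding energy = Δm·c² = 0.8258450 × 931.49 MeV/u = 769.266 MeV
BE/A = 769.266 MeV / 88 = 8.742 MeV/nucleon

8.74 MeV/nucleon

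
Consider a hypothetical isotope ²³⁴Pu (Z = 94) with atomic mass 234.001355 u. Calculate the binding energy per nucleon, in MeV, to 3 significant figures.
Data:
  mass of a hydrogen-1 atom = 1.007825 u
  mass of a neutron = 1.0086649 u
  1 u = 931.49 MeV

7.75 MeV/nucleon

Mass of separated nucleons = 94(1.007825) + 140(1.0086649) = 94.735550 + 141.2130860 = 235.9486360 u
Δm = 235.9486360 − 234.001355 = 1.9472810 u
Binding energy = Δm·c² = 1.9472810 × 931.49 MeV/u = 1813.87 MeV
Dividing by A = 234 gives 7.752 MeV per nucleon.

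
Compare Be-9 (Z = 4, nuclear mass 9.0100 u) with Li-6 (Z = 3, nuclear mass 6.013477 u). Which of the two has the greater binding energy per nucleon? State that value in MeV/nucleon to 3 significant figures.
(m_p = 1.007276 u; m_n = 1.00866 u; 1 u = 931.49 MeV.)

Be-9: Σm = 4(1.007276) + 5(1.00866) = 9.072404 u; Δm = 0.062404 u; E_B = 58.129 MeV; E_B/A = 6.459 MeV
Li-6: Σm = 3(1.007276) + 3(1.00866) = 6.047808 u; Δm = 0.034331 u; E_B = 31.979 MeV; E_B/A = 5.330 MeV
Be-9 has the higher binding energy per nucleon, so it is the more tightly bound nucleus.

Be-9; 6.46 MeV/nucleon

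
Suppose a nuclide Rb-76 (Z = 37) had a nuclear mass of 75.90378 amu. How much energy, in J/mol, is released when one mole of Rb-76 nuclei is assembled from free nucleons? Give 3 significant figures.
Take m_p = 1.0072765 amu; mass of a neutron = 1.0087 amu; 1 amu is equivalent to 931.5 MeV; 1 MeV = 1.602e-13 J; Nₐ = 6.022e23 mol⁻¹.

6.33e+13 J/mol

The nucleus contains 37 protons and 76 − 37 = 39 neutrons.
Mass of separated nucleons = 37(1.0072765) + 39(1.0087) = 37.2692305 + 39.3393 = 76.6085305 amu
Mass defect Δm = 76.6085305 − 75.90378 = 0.7047505 amu
Binding energy = Δm·c² = 0.7047505 × 931.5 MeV/amu = 656.475 MeV
Per nucleus in joules: 656.475 MeV × 1.602e-13 J/MeV = 1.0517e-10 J
Per mole: 1.0517e-10 J × 6.022e23 mol⁻¹ = 6.3333e+13 J/mol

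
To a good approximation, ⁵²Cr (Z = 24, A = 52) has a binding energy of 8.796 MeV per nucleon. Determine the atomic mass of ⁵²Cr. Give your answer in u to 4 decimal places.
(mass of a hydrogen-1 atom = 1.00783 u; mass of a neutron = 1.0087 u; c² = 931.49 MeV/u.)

51.9405 u

Total binding energy = 52 × 8.796 = 457.392 MeV
Mass defect = 457.392 MeV / (931.49 MeV/u) = 0.491033 u
Constituent mass = 24(1.00783) + 28(1.0087) = 52.43152 u
Atomic mass = 52.43152 − 0.491033 = 51.940487 u ≈ 51.9405 u (to 4 decimal places)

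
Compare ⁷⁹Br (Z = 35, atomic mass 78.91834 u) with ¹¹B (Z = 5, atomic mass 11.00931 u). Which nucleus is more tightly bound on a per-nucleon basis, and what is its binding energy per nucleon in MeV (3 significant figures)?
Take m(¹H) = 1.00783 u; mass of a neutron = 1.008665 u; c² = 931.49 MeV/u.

⁷⁹Br; 8.69 MeV/nucleon

⁷⁹Br: Σm = 35(1.00783) + 44(1.008665) = 79.655310 u; Δm = 0.736970 u; E_B = 686.48 MeV; E_B/A = 8.690 MeV
¹¹B: Σm = 5(1.00783) + 6(1.008665) = 11.091140 u; Δm = 0.081830 u; E_B = 76.224 MeV; E_B/A = 6.929 MeV
⁷⁹Br has the higher binding energy per nucleon, so it is the more tightly bound nucleus.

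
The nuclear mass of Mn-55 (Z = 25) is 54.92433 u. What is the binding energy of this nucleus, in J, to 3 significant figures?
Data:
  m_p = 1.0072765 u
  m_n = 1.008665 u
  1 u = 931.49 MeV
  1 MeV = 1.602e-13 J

7.72e-11 J

Mass of separated nucleons = 25(1.0072765) + 30(1.008665) = 25.1819125 + 30.259950 = 55.4418625 u
Δm = 55.4418625 − 54.92433 = 0.5175325 u
E_B = 0.5175325 × 931.49 = 482.076 MeV
In joules: 482.076 MeV × 1.602e-13 J/MeV = 7.7229e-11 J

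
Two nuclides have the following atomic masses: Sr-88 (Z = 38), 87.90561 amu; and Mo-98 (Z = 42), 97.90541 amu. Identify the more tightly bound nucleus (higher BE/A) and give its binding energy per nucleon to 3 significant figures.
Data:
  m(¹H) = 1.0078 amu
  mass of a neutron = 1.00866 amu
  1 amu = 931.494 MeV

Sr-88; 8.72 MeV/nucleon

Sr-88: Σm = 38(1.0078) + 50(1.00866) = 88.72940 amu; Δm = 0.82379 amu; E_B = 767.36 MeV; E_B/A = 8.720 MeV
Mo-98: Σm = 42(1.0078) + 56(1.00866) = 98.81256 amu; Δm = 0.90715 amu; E_B = 845.00 MeV; E_B/A = 8.622 MeV
Sr-88 has the higher binding energy per nucleon, so it is the more tightly bound nucleus.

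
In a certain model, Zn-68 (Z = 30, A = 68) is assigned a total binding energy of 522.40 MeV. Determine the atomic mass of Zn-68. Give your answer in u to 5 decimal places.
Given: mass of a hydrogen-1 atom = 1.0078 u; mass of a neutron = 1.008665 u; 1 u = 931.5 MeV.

68.00245 u

Mass defect = 522.40 MeV / (931.5 MeV/u) = 0.5608159 u
Constituent mass = 30(1.0078) + 38(1.008665) = 68.563270 u
Atomic mass = 68.563270 − 0.5608159 = 68.0024541 u ≈ 68.00245 u (to 5 decimal places)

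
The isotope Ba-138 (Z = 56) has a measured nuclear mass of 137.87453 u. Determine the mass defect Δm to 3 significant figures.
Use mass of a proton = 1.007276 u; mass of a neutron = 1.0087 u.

1.25 u

Mass of separated nucleons = 56(1.007276) + 82(1.0087) = 56.407456 + 82.7134 = 139.120856 u
The mass defect is 139.120856 − 137.87453 = 1.246326 u.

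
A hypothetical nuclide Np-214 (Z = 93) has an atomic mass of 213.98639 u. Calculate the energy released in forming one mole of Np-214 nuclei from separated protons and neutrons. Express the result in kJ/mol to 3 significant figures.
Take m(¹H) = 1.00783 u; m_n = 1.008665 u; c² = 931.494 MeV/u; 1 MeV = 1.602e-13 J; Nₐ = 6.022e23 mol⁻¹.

Z = 93, so N = A − Z = 214 − 93 = 121.
Total constituent mass: 93 × 1.00783 + 121 × 1.008665 = 215.776655 u
The mass defect is 215.776655 − 213.98639 = 1.790265 u.
Converting to energy: 1.790265 u × 931.494 MeV/u = 1667.62 MeV
Per nucleus in joules: 1667.62 MeV × 1.602e-13 J/MeV = 2.6715e-10 J
Per mole: 2.6715e-10 J × 6.022e23 mol⁻¹ = 1.6088e+14 J/mol

1.61e+11 kJ/mol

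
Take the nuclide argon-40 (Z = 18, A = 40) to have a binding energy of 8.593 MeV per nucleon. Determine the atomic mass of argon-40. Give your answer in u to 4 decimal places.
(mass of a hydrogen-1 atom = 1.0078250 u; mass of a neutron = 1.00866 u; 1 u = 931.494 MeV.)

Total binding energy = 40 × 8.593 = 343.720 MeV
Mass defect = 343.720 MeV / (931.494 MeV/u) = 0.368999 u
Constituent mass = 18(1.0078250) + 22(1.00866) = 40.3313700 u
Atomic mass = 40.3313700 − 0.368999 = 39.9623710 u ≈ 39.9624 u (to 4 decimal places)

39.9624 u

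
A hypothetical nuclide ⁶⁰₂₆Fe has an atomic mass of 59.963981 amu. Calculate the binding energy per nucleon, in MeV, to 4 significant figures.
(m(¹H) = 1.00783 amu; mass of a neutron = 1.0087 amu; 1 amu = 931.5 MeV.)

8.312 MeV/nucleon

The nucleus contains 26 protons and 60 − 26 = 34 neutrons.
Σm = 26·m(¹H) + 34·m_n = 26.20358 + 34.2958 = 60.49938 amu
The mass defect is 60.49938 − 59.963981 = 0.535399 amu.
Converting to energy: 0.535399 amu × 931.5 MeV/amu = 498.724 MeV
BE/A = 498.724 MeV / 60 = 8.312 MeV/nucleon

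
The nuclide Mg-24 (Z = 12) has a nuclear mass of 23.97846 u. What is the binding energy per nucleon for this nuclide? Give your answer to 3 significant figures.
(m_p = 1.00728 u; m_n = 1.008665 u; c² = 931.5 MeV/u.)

8.26 MeV/nucleon

Total constituent mass: 12 × 1.00728 + 12 × 1.008665 = 24.191340 u
The mass defect is 24.191340 − 23.97846 = 0.212880 u.
Binding energy = Δm·c² = 0.212880 × 931.5 MeV/u = 198.298 MeV
BE/A = 198.298 MeV / 24 = 8.262 MeV/nucleon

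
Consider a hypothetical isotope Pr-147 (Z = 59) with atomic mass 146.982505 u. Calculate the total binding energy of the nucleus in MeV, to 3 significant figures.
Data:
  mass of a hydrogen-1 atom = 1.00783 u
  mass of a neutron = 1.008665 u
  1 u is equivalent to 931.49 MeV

Total constituent mass: 59 × 1.00783 + 88 × 1.008665 = 148.224490 u
The mass defect is 148.224490 − 146.982505 = 1.241985 u.
Binding energy = Δm·c² = 1.241985 × 931.49 MeV/u = 1156.90 MeV

1160 MeV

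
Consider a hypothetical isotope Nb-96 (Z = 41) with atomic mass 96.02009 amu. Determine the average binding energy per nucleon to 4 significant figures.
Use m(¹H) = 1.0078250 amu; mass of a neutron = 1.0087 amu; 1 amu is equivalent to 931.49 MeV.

7.561 MeV/nucleon

Z = 41, so N = A − Z = 96 − 41 = 55.
Mass of separated nucleons = 41(1.0078250) + 55(1.0087) = 41.3208250 + 55.4785 = 96.7993250 amu
The mass defect is 96.7993250 − 96.02009 = 0.7792350 amu.
Converting to energy: 0.7792350 amu × 931.49 MeV/amu = 725.850 MeV
Per nucleon: 725.850 / 96 = 7.561 MeV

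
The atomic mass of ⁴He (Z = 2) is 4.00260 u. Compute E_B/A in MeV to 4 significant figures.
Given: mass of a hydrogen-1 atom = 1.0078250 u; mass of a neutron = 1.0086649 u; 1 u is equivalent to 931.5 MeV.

7.075 MeV/nucleon

The nucleus contains 2 protons and 4 − 2 = 2 neutrons.
Total constituent mass: 2 × 1.0078250 + 2 × 1.0086649 = 4.0329798 u
Mass defect Δm = 4.0329798 − 4.00260 = 0.0303798 u
Converting to energy: 0.0303798 u × 931.5 MeV/u = 28.2988 MeV
Dividing by A = 4 gives 7.075 MeV per nucleon.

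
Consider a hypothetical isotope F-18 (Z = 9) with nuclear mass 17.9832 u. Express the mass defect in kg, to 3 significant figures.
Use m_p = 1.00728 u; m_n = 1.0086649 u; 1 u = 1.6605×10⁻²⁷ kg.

The nucleus contains 9 protons and 18 − 9 = 9 neutrons.
Σm = 9·m_p + 9·m_n = 9.06552 + 9.0779841 = 18.1435041 u
Mass defect Δm = 18.1435041 − 17.9832 = 0.1603041 u
In SI units: 0.1603041 u × 1.6605×10⁻²⁷ kg/u = 2.6618e-28 kg

2.66e-28 kg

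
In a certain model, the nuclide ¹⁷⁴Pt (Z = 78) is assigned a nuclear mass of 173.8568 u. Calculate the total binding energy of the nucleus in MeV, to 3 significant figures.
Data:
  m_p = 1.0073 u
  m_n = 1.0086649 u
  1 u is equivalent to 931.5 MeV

Σm = 78·m_p + 96·m_n = 78.5694 + 96.8318304 = 175.4012304 u
Δm = 175.4012304 − 173.8568 = 1.5444304 u
Binding energy = Δm·c² = 1.5444304 × 931.5 MeV/u = 1438.64 MeV

1440 MeV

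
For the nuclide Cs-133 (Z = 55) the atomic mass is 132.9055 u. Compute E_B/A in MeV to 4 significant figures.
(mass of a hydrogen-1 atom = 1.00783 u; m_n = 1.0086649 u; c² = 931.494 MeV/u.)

Z = 55, so N = A − Z = 133 − 55 = 78.
Mass of separated nucleons = 55(1.00783) + 78(1.0086649) = 55.43065 + 78.6758622 = 134.1065122 u
Δm = 134.1065122 − 132.9055 = 1.2010122 u
E_B = 1.2010122 × 931.494 = 1118.74 MeV
Dividing by A = 133 gives 8.412 MeV per nucleon.

8.412 MeV/nucleon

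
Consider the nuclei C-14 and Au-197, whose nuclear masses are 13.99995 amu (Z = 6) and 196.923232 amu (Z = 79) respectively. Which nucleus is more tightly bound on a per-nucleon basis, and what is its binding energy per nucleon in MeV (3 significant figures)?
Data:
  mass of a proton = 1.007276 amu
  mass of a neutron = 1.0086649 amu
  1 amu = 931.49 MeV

C-14: Σm = 6(1.007276) + 8(1.0086649) = 14.1129752 amu; Δm = 0.1130252 amu; E_B = 105.28 MeV; E_B/A = 7.520 MeV
Au-197: Σm = 79(1.007276) + 118(1.0086649) = 198.5972622 amu; Δm = 1.6740302 amu; E_B = 1559.3 MeV; E_B/A = 7.915 MeV
Au-197 has the higher binding energy per nucleon, so it is the more tightly bound nucleus.

Au-197; 7.92 MeV/nucleon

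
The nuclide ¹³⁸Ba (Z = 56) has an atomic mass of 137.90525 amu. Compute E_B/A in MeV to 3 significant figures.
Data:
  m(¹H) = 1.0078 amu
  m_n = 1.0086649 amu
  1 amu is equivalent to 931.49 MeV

Mass of separated nucleons = 56(1.0078) + 82(1.0086649) = 56.4368 + 82.7105218 = 139.1473218 amu
Mass defect Δm = 139.1473218 − 137.90525 = 1.2420718 amu
E_B = 1.2420718 × 931.49 = 1156.98 MeV
Dividing by A = 138 gives 8.384 MeV per nucleon.

8.38 MeV/nucleon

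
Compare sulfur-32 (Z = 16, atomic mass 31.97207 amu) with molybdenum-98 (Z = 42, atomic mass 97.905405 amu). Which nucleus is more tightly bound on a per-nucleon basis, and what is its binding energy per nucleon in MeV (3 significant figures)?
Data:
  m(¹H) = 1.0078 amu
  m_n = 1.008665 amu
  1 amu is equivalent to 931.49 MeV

sulfur-32: Σm = 16(1.0078) + 16(1.008665) = 32.263440 amu; Δm = 0.291370 amu; E_B = 271.41 MeV; E_B/A = 8.482 MeV
molybdenum-98: Σm = 42(1.0078) + 56(1.008665) = 98.812840 amu; Δm = 0.907435 amu; E_B = 845.27 MeV; E_B/A = 8.625 MeV
molybdenum-98 has the higher binding energy per nucleon, so it is the more tightly bound nucleus.

molybdenum-98; 8.63 MeV/nucleon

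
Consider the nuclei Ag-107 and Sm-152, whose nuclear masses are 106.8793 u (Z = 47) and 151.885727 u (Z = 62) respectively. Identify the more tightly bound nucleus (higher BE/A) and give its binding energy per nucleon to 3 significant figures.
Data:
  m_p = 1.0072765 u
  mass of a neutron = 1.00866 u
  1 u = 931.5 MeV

Ag-107; 8.55 MeV/nucleon

Ag-107: Σm = 47(1.0072765) + 60(1.00866) = 107.8615955 u; Δm = 0.9822955 u; E_B = 915.01 MeV; E_B/A = 8.551 MeV
Sm-152: Σm = 62(1.0072765) + 90(1.00866) = 153.2305430 u; Δm = 1.3448160 u; E_B = 1252.7 MeV; E_B/A = 8.241 MeV
Ag-107 has the higher binding energy per nucleon, so it is the more tightly bound nucleus.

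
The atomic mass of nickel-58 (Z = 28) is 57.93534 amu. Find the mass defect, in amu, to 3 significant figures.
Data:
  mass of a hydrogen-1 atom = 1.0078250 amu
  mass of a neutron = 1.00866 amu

0.544 amu

Σm = 28·m(¹H) + 30·m_n = 28.2191000 + 30.25980 = 58.4789000 amu
The mass defect is 58.4789000 − 57.93534 = 0.5435600 amu.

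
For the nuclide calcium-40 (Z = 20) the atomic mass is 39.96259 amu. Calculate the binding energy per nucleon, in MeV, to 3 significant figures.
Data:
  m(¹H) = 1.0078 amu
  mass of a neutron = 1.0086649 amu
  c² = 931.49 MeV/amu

Total constituent mass: 20 × 1.0078 + 20 × 1.0086649 = 40.3292980 amu
Δm = 40.3292980 − 39.96259 = 0.3667080 amu
Converting to energy: 0.3667080 amu × 931.49 MeV/amu = 341.585 MeV
BE/A = 341.585 MeV / 40 = 8.540 MeV/nucleon

8.54 MeV/nucleon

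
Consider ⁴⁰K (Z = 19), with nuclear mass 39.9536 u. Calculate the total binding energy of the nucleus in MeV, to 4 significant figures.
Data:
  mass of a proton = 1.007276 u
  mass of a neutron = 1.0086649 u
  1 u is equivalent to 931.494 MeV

341.5 MeV

Σm = 19·m_p + 21·m_n = 19.138244 + 21.1819629 = 40.3202069 u
Δm = 40.3202069 − 39.9536 = 0.3666069 u
Converting to energy: 0.3666069 u × 931.494 MeV/u = 341.492 MeV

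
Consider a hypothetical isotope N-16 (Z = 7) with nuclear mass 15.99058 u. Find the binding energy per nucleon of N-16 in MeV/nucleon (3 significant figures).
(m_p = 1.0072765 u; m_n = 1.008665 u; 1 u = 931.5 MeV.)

Z = 7, so N = A − Z = 16 − 7 = 9.
Σm = 7·m_p + 9·m_n = 7.0509355 + 9.077985 = 16.1289205 u
Δm = 16.1289205 − 15.99058 = 0.1383405 u
E_B = 0.1383405 × 931.5 = 128.864 MeV
Per nucleon: 128.864 / 16 = 8.054 MeV

8.05 MeV/nucleon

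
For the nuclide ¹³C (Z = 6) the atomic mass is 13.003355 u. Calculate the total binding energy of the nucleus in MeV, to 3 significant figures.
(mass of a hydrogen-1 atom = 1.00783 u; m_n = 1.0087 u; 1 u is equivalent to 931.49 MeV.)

97.4 MeV

The nucleus contains 6 protons and 13 − 6 = 7 neutrons.
Σm = 6·m(¹H) + 7·m_n = 6.04698 + 7.0609 = 13.10788 u
Δm = 13.10788 − 13.003355 = 0.104525 u
Binding energy = Δm·c² = 0.104525 × 931.49 MeV/u = 97.3640 MeV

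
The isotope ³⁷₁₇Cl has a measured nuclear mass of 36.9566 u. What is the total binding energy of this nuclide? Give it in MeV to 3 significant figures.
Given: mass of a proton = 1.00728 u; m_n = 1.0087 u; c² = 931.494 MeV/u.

318 MeV

Z = 17, so N = A − Z = 37 − 17 = 20.
Σm = 17·m_p + 20·m_n = 17.12376 + 20.1740 = 37.29776 u
The mass defect is 37.29776 − 36.9566 = 0.34116 u.
E_B = 0.34116 × 931.494 = 317.788 MeV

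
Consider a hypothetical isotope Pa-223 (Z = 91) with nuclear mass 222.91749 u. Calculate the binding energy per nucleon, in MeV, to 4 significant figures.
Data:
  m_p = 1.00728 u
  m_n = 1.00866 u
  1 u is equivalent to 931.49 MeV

Z = 91, so N = A − Z = 223 − 91 = 132.
Σm = 91·m_p + 132·m_n = 91.66248 + 133.14312 = 224.80560 u
The mass defect is 224.80560 − 222.91749 = 1.88811 u.
Converting to energy: 1.88811 u × 931.49 MeV/u = 1758.76 MeV
BE/A = 1758.76 MeV / 223 = 7.887 MeV/nucleon

7.887 MeV/nucleon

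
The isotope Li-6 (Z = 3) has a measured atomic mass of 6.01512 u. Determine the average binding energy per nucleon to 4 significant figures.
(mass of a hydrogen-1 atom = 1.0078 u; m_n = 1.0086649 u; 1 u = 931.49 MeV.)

The nucleus contains 3 protons and 6 − 3 = 3 neutrons.
Mass of separated nucleons = 3(1.0078) + 3(1.0086649) = 3.0234 + 3.0259947 = 6.0493947 u
Mass defect Δm = 6.0493947 − 6.01512 = 0.0342747 u
Converting to energy: 0.0342747 u × 931.49 MeV/u = 31.9265 MeV
Dividing by A = 6 gives 5.321 MeV per nucleon.

5.321 MeV/nucleon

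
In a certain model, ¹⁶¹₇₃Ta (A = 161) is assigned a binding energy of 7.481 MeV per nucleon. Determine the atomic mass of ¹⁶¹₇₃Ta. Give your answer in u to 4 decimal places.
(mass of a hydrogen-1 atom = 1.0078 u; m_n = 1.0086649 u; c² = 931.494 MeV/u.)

161.0389 u

Total binding energy = 161 × 7.481 = 1204.441 MeV
Mass defect = 1204.441 MeV / (931.494 MeV/u) = 1.293021 u
Constituent mass = 73(1.0078) + 88(1.0086649) = 162.3319112 u
Atomic mass = 162.3319112 − 1.293021 = 161.0388902 u ≈ 161.0389 u (to 4 decimal places)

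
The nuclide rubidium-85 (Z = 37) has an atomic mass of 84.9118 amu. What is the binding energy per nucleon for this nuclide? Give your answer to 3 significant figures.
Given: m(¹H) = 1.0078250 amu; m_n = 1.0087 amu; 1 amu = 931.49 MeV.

The nucleus contains 37 protons and 85 − 37 = 48 neutrons.
Mass of separated nucleons = 37(1.0078250) + 48(1.0087) = 37.2895250 + 48.4176 = 85.7071250 amu
The mass defect is 85.7071250 − 84.9118 = 0.7953250 amu.
Binding energy = Δm·c² = 0.7953250 × 931.49 MeV/amu = 740.837 MeV
Per nucleon: 740.837 / 85 = 8.716 MeV

8.72 MeV/nucleon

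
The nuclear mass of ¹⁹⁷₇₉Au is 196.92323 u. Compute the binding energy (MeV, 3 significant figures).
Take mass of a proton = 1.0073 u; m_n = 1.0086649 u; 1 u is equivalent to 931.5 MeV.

1560 MeV

With 79 protons and 118 neutrons (A = 197):
Σm = 79·m_p + 118·m_n = 79.5767 + 119.0224582 = 198.5991582 u
Δm = 198.5991582 − 196.92323 = 1.6759282 u
Converting to energy: 1.6759282 u × 931.5 MeV/u = 1561.13 MeV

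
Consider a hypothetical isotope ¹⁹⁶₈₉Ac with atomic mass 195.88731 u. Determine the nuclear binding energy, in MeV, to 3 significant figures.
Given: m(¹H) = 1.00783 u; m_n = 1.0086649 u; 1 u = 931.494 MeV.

Z = 89, so N = A − Z = 196 − 89 = 107.
Mass of separated nucleons = 89(1.00783) + 107(1.0086649) = 89.69687 + 107.9271443 = 197.6240143 u
The mass defect is 197.6240143 − 195.88731 = 1.7367043 u.
Binding energy = Δm·c² = 1.7367043 × 931.494 MeV/u = 1617.73 MeV

1620 MeV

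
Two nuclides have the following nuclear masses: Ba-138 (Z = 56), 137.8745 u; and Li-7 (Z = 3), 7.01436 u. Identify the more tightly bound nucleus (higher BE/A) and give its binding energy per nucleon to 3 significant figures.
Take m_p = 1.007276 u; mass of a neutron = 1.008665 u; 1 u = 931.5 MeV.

Ba-138; 8.39 MeV/nucleon

Ba-138: Σm = 56(1.007276) + 82(1.008665) = 139.117986 u; Δm = 1.243486 u; E_B = 1158.31 MeV; E_B/A = 8.394 MeV
Li-7: Σm = 3(1.007276) + 4(1.008665) = 7.056488 u; Δm = 0.042128 u; E_B = 39.242 MeV; E_B/A = 5.606 MeV
Ba-138 has the higher binding energy per nucleon, so it is the more tightly bound nucleus.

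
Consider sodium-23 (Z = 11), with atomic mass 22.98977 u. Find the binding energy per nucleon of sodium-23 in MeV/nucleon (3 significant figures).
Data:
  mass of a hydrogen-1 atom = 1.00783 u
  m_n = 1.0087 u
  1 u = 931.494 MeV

8.13 MeV/nucleon

The nucleus contains 11 protons and 23 − 11 = 12 neutrons.
Total constituent mass: 11 × 1.00783 + 12 × 1.0087 = 23.19053 u
The mass defect is 23.19053 − 22.98977 = 0.20076 u.
Binding energy = Δm·c² = 0.20076 × 931.494 MeV/u = 187.007 MeV
Dividing by A = 23 gives 8.131 MeV per nucleon.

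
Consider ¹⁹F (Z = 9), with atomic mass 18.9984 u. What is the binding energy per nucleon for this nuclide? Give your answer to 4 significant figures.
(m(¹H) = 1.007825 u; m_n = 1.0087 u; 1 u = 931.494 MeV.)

7.796 MeV/nucleon

With 9 protons and 10 neutrons (A = 19):
Mass of separated nucleons = 9(1.007825) + 10(1.0087) = 9.070425 + 10.0870 = 19.157425 u
Δm = 19.157425 − 18.9984 = 0.159025 u
Converting to energy: 0.159025 u × 931.494 MeV/u = 148.131 MeV
BE/A = 148.131 MeV / 19 = 7.796 MeV/nucleon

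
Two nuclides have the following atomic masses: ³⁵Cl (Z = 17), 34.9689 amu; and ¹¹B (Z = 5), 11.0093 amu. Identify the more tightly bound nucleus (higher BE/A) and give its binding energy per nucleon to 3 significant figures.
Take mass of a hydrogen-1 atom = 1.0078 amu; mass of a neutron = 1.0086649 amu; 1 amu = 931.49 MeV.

³⁵Cl: Σm = 17(1.0078) + 18(1.0086649) = 35.2885682 amu; Δm = 0.3196682 amu; E_B = 297.77 MeV; E_B/A = 8.508 MeV
¹¹B: Σm = 5(1.0078) + 6(1.0086649) = 11.0909894 amu; Δm = 0.0816894 amu; E_B = 76.093 MeV; E_B/A = 6.918 MeV
³⁵Cl has the higher binding energy per nucleon, so it is the more tightly bound nucleus.

³⁵Cl; 8.51 MeV/nucleon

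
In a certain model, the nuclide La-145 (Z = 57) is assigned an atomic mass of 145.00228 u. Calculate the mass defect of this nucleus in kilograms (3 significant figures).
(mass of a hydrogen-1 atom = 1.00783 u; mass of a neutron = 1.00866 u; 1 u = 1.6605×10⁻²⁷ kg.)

2.00e-27 kg

Σm = 57·m(¹H) + 88·m_n = 57.44631 + 88.76208 = 146.20839 u
Δm = 146.20839 − 145.00228 = 1.20611 u
In SI units: 1.20611 u × 1.6605×10⁻²⁷ kg/u = 2.0027e-27 kg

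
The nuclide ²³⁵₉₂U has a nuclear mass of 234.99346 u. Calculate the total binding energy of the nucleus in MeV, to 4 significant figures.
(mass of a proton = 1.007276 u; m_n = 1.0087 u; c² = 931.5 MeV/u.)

With 92 protons and 143 neutrons (A = 235):
Σm = 92·m_p + 143·m_n = 92.669392 + 144.2441 = 236.913492 u
Mass defect Δm = 236.913492 − 234.99346 = 1.920032 u
E_B = 1.920032 × 931.5 = 1788.51 MeV

1789 MeV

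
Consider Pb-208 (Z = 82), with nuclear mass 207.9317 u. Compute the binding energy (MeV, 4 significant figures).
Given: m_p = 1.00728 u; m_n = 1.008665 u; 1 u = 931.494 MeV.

Total constituent mass: 82 × 1.00728 + 126 × 1.008665 = 209.688750 u
The mass defect is 209.688750 − 207.9317 = 1.757050 u.
Binding energy = Δm·c² = 1.757050 × 931.494 MeV/u = 1636.68 MeV

1637 MeV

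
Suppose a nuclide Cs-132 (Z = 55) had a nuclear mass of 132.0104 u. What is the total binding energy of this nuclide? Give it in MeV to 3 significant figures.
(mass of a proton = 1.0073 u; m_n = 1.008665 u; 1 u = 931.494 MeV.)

986 MeV

The nucleus contains 55 protons and 132 − 55 = 77 neutrons.
Total constituent mass: 55 × 1.0073 + 77 × 1.008665 = 133.068705 u
Δm = 133.068705 − 132.0104 = 1.058305 u
Converting to energy: 1.058305 u × 931.494 MeV/u = 985.805 MeV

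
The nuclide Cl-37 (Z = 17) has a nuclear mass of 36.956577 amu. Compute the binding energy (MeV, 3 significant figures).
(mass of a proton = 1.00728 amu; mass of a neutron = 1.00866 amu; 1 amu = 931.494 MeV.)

The nucleus contains 17 protons and 37 − 17 = 20 neutrons.
Total constituent mass: 17 × 1.00728 + 20 × 1.00866 = 37.29696 amu
Mass defect Δm = 37.29696 − 36.956577 = 0.340383 amu
Binding energy = Δm·c² = 0.340383 × 931.494 MeV/amu = 317.065 MeV

317 MeV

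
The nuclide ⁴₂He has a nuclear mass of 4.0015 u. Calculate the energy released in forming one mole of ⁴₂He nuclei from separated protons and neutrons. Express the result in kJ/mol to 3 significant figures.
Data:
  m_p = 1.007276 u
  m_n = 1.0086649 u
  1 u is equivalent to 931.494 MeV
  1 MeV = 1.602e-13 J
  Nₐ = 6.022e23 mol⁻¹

2.73e+09 kJ/mol

With 2 protons and 2 neutrons (A = 4):
Σm = 2·m_p + 2·m_n = 2.014552 + 2.0173298 = 4.0318818 u
Mass defect Δm = 4.0318818 − 4.0015 = 0.0303818 u
Converting to energy: 0.0303818 u × 931.494 MeV/u = 28.3005 MeV
Per nucleus in joules: 28.3005 MeV × 1.602e-13 J/MeV = 4.5337e-12 J
Per mole: 4.5337e-12 J × 6.022e23 mol⁻¹ = 2.7302e+12 J/mol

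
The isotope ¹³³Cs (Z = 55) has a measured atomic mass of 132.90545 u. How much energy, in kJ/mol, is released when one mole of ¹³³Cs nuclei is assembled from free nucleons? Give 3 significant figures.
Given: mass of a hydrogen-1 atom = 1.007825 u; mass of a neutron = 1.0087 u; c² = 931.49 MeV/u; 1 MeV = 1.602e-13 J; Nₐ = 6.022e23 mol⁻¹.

Σm = 55·m(¹H) + 78·m_n = 55.430375 + 78.6786 = 134.108975 u
The mass defect is 134.108975 − 132.90545 = 1.203525 u.
Converting to energy: 1.203525 u × 931.49 MeV/u = 1121.07 MeV
Per nucleus in joules: 1121.07 MeV × 1.602e-13 J/MeV = 1.7960e-10 J
Per mole: 1.7960e-10 J × 6.022e23 mol⁻¹ = 1.0816e+14 J/mol

1.08e+11 kJ/mol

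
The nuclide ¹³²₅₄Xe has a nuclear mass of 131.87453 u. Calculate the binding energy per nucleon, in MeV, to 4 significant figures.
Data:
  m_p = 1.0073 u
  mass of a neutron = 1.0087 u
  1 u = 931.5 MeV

8.456 MeV/nucleon

Z = 54, so N = A − Z = 132 − 54 = 78.
Total constituent mass: 54 × 1.0073 + 78 × 1.0087 = 133.0728 u
Δm = 133.0728 − 131.87453 = 1.19827 u
E_B = 1.19827 × 931.5 = 1116.19 MeV
Dividing by A = 132 gives 8.456 MeV per nucleon.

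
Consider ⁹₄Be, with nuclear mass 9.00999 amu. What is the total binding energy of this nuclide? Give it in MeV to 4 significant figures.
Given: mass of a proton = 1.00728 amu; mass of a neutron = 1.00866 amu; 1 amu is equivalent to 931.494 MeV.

58.15 MeV

Z = 4, so N = A − Z = 9 − 4 = 5.
Total constituent mass: 4 × 1.00728 + 5 × 1.00866 = 9.07242 amu
Mass defect Δm = 9.07242 − 9.00999 = 0.06243 amu
Binding energy = Δm·c² = 0.06243 × 931.494 MeV/amu = 58.1532 MeV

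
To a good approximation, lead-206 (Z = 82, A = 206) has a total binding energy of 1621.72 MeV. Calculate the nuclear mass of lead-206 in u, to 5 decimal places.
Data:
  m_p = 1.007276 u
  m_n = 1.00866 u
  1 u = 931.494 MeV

Mass defect = 1621.72 MeV / (931.494 MeV/u) = 1.7409881 u
Constituent mass = 82(1.007276) + 124(1.00866) = 207.670472 u
Nuclear mass = 207.670472 − 1.7409881 = 205.9294839 u ≈ 205.92948 u (to 5 decimal places)

205.92948 u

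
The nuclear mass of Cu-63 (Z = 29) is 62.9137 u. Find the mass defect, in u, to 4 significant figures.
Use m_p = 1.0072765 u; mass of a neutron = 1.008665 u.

0.5919 u

Σm = 29·m_p + 34·m_n = 29.2110185 + 34.294610 = 63.5056285 u
Mass defect Δm = 63.5056285 − 62.9137 = 0.5919285 u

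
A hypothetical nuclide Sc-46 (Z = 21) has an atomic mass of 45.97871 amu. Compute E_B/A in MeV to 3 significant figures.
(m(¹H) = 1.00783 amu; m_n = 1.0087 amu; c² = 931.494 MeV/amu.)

8.17 MeV/nucleon

Z = 21, so N = A − Z = 46 − 21 = 25.
Σm = 21·m(¹H) + 25·m_n = 21.16443 + 25.2175 = 46.38193 amu
The mass defect is 46.38193 − 45.97871 = 0.40322 amu.
E_B = 0.40322 × 931.494 = 375.597 MeV
BE/A = 375.597 MeV / 46 = 8.165 MeV/nucleon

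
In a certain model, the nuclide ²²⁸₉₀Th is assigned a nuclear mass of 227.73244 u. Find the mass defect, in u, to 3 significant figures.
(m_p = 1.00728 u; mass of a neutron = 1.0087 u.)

2.12 u

Mass of separated nucleons = 90(1.00728) + 138(1.0087) = 90.65520 + 139.2006 = 229.85580 u
Δm = 229.85580 − 227.73244 = 2.12336 u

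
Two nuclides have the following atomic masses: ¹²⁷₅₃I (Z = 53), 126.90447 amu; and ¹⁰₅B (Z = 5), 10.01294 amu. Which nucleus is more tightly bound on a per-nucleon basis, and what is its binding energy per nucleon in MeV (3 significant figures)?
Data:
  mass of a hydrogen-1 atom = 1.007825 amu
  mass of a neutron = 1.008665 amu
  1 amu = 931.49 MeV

¹²⁷₅₃I; 8.45 MeV/nucleon

¹²⁷₅₃I: Σm = 53(1.007825) + 74(1.008665) = 128.055935 amu; Δm = 1.151465 amu; E_B = 1072.578 MeV; E_B/A = 8.445 MeV
¹⁰₅B: Σm = 5(1.007825) + 5(1.008665) = 10.082450 amu; Δm = 0.069510 amu; E_B = 64.748 MeV; E_B/A = 6.4748 MeV
¹²⁷₅₃I has the higher binding energy per nucleon, so it is the more tightly bound nucleus.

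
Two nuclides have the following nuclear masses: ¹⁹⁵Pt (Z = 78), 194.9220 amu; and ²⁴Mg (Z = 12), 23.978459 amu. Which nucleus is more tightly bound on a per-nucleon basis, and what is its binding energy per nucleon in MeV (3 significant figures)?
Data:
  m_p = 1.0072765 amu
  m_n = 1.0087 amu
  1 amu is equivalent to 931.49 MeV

¹⁹⁵Pt: Σm = 78(1.0072765) + 117(1.0087) = 196.5854670 amu; Δm = 1.6634670 amu; E_B = 1549.5 MeV; E_B/A = 7.946 MeV
²⁴Mg: Σm = 12(1.0072765) + 12(1.0087) = 24.1917180 amu; Δm = 0.2132590 amu; E_B = 198.65 MeV; E_B/A = 8.277 MeV
²⁴Mg has the higher binding energy per nucleon, so it is the more tightly bound nucleus.

²⁴Mg; 8.28 MeV/nucleon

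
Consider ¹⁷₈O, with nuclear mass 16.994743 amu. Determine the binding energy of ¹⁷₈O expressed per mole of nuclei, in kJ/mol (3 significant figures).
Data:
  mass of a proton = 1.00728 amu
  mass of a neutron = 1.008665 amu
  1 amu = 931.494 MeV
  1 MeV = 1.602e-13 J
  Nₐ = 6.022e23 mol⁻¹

The nucleus contains 8 protons and 17 − 8 = 9 neutrons.
Total constituent mass: 8 × 1.00728 + 9 × 1.008665 = 17.136225 amu
Mass defect Δm = 17.136225 − 16.994743 = 0.141482 amu
Binding energy = Δm·c² = 0.141482 × 931.494 MeV/amu = 131.790 MeV
Per nucleus in joules: 131.790 MeV × 1.602e-13 J/MeV = 2.1113e-11 J
Per mole: 2.1113e-11 J × 6.022e23 mol⁻¹ = 1.2714e+13 J/mol

1.27e+10 kJ/mol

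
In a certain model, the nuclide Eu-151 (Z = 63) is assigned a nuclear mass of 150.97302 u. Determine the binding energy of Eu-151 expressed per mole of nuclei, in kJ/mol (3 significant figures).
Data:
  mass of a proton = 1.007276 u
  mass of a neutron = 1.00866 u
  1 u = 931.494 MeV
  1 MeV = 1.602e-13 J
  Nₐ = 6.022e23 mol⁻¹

1.12e+11 kJ/mol

The nucleus contains 63 protons and 151 − 63 = 88 neutrons.
Total constituent mass: 63 × 1.007276 + 88 × 1.00866 = 152.220468 u
Mass defect Δm = 152.220468 − 150.97302 = 1.247448 u
Converting to energy: 1.247448 u × 931.494 MeV/u = 1161.99 MeV
Per nucleus in joules: 1161.99 MeV × 1.602e-13 J/MeV = 1.8615e-10 J
Per mole: 1.8615e-10 J × 6.022e23 mol⁻¹ = 1.1210e+14 J/mol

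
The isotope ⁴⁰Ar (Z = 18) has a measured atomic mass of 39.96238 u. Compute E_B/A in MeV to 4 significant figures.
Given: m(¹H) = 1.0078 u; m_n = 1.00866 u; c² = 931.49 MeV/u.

Total constituent mass: 18 × 1.0078 + 22 × 1.00866 = 40.33092 u
Mass defect Δm = 40.33092 − 39.96238 = 0.36854 u
Binding energy = Δm·c² = 0.36854 × 931.49 MeV/u = 343.291 MeV
BE/A = 343.291 MeV / 40 = 8.582 MeV/nucleon

8.582 MeV/nucleon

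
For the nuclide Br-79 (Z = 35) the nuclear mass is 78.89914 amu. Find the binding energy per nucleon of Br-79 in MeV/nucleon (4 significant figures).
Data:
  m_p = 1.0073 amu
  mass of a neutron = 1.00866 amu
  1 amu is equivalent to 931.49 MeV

8.695 MeV/nucleon

Total constituent mass: 35 × 1.0073 + 44 × 1.00866 = 79.63654 amu
The mass defect is 79.63654 − 78.89914 = 0.73740 amu.
Converting to energy: 0.73740 amu × 931.49 MeV/amu = 686.881 MeV
Per nucleon: 686.881 / 79 = 8.695 MeV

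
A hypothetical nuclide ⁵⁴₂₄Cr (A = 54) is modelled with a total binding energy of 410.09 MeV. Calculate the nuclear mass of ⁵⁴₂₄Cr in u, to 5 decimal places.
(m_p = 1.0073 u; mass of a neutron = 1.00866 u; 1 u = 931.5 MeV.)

Mass defect = 410.09 MeV / (931.5 MeV/u) = 0.4402469 u
Constituent mass = 24(1.0073) + 30(1.00866) = 54.43500 u
Nuclear mass = 54.43500 − 0.4402469 = 53.9947531 u ≈ 53.99475 u (to 5 decimal places)

53.99475 u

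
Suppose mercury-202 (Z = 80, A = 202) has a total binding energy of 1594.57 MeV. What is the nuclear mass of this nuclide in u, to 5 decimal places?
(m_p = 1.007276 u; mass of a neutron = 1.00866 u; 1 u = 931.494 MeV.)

201.92676 u

Mass defect = 1594.57 MeV / (931.494 MeV/u) = 1.7118414 u
Constituent mass = 80(1.007276) + 122(1.00866) = 203.638600 u
Nuclear mass = 203.638600 − 1.7118414 = 201.9267586 u ≈ 201.92676 u (to 5 decimal places)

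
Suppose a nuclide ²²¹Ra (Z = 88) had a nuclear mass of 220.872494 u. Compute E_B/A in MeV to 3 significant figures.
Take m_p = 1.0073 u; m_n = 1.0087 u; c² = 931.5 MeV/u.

8.12 MeV/nucleon

Σm = 88·m_p + 133·m_n = 88.6424 + 134.1571 = 222.7995 u
Δm = 222.7995 − 220.872494 = 1.927006 u
Converting to energy: 1.927006 u × 931.5 MeV/u = 1795.01 MeV
Dividing by A = 221 gives 8.122 MeV per nucleon.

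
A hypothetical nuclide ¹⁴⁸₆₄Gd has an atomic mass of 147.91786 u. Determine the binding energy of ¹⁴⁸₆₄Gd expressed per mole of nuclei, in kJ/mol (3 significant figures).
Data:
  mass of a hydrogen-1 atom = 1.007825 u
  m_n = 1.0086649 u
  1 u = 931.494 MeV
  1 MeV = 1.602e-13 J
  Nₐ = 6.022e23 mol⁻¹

With 64 protons and 84 neutrons (A = 148):
Σm = 64·m(¹H) + 84·m_n = 64.500800 + 84.7278516 = 149.2286516 u
The mass defect is 149.2286516 − 147.91786 = 1.3107916 u.
E_B = 1.3107916 × 931.494 = 1220.99 MeV
Per nucleus in joules: 1220.99 MeV × 1.602e-13 J/MeV = 1.9560e-10 J
Per mole: 1.9560e-10 J × 6.022e23 mol⁻¹ = 1.1779e+14 J/mol

1.18e+11 kJ/mol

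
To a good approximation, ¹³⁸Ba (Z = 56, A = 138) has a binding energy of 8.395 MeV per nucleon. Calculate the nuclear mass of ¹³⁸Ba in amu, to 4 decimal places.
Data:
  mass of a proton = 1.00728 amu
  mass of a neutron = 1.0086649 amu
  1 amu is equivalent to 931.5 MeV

Total binding energy = 138 × 8.395 = 1158.510 MeV
Mass defect = 1158.510 MeV / (931.5 MeV/amu) = 1.243704 amu
Constituent mass = 56(1.00728) + 82(1.0086649) = 139.1182018 amu
Nuclear mass = 139.1182018 − 1.243704 = 137.8744978 amu ≈ 137.8745 amu (to 4 decimal places)

137.8745 amu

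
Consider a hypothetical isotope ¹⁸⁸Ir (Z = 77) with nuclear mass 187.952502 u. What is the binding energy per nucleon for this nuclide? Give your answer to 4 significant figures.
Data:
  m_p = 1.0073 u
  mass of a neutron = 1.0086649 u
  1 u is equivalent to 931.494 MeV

7.786 MeV/nucleon

The nucleus contains 77 protons and 188 − 77 = 111 neutrons.
Total constituent mass: 77 × 1.0073 + 111 × 1.0086649 = 189.5239039 u
Mass defect Δm = 189.5239039 − 187.952502 = 1.5714019 u
E_B = 1.5714019 × 931.494 = 1463.75 MeV
Dividing by A = 188 gives 7.786 MeV per nucleon.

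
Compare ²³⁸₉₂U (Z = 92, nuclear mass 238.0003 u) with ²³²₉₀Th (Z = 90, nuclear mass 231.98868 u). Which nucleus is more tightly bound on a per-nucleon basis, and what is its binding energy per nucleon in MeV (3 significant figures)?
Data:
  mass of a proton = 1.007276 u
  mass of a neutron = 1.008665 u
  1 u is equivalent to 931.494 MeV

²³²₉₀Th; 7.61 MeV/nucleon

²³⁸₉₂U: Σm = 92(1.007276) + 146(1.008665) = 239.934482 u; Δm = 1.934182 u; E_B = 1801.7 MeV; E_B/A = 7.570 MeV
²³²₉₀Th: Σm = 90(1.007276) + 142(1.008665) = 233.885270 u; Δm = 1.896590 u; E_B = 1766.66 MeV; E_B/A = 7.6149 MeV
²³²₉₀Th has the higher binding energy per nucleon, so it is the more tightly bound nucleus.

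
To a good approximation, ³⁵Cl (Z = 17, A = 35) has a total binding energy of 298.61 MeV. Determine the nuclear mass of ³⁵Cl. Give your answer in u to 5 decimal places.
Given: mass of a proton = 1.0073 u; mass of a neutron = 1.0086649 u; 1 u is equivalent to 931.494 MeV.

34.95950 u

Mass defect = 298.61 MeV / (931.494 MeV/u) = 0.3205710 u
Constituent mass = 17(1.0073) + 18(1.0086649) = 35.2800682 u
Nuclear mass = 35.2800682 − 0.3205710 = 34.9594972 u ≈ 34.95950 u (to 5 decimal places)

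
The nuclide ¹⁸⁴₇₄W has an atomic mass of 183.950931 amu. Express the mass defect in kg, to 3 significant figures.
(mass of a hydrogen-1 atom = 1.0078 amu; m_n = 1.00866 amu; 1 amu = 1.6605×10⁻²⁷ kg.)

Z = 74, so N = A − Z = 184 − 74 = 110.
Σm = 74·m(¹H) + 110·m_n = 74.5772 + 110.95260 = 185.52980 amu
The mass defect is 185.52980 − 183.950931 = 1.578869 amu.
In SI units: 1.578869 amu × 1.6605×10⁻²⁷ kg/amu = 2.6217e-27 kg

2.62e-27 kg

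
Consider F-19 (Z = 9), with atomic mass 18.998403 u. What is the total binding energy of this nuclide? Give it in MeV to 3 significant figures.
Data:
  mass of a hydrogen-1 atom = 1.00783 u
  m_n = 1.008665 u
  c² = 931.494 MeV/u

148 MeV

Total constituent mass: 9 × 1.00783 + 10 × 1.008665 = 19.157120 u
The mass defect is 19.157120 − 18.998403 = 0.158717 u.
E_B = 0.158717 × 931.494 = 147.844 MeV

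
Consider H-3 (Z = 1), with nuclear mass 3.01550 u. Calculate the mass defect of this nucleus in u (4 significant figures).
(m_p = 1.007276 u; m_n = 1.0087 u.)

0.009176 u

Mass of separated nucleons = 1(1.007276) + 2(1.0087) = 1.007276 + 2.0174 = 3.024676 u
Δm = 3.024676 − 3.01550 = 0.009176 u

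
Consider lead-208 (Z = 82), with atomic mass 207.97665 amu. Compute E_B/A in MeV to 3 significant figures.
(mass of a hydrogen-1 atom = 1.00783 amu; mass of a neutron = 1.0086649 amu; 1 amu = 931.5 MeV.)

7.87 MeV/nucleon

Mass of separated nucleons = 82(1.00783) + 126(1.0086649) = 82.64206 + 127.0917774 = 209.7338374 amu
Δm = 209.7338374 − 207.97665 = 1.7571874 amu
Binding energy = Δm·c² = 1.7571874 × 931.5 MeV/amu = 1636.82 MeV
Per nucleon: 1636.82 / 208 = 7.869 MeV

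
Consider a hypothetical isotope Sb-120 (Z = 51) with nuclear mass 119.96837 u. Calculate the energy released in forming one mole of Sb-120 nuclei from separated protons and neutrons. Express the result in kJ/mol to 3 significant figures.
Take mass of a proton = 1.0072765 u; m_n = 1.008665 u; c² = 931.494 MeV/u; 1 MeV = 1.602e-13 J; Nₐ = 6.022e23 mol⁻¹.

8.99e+10 kJ/mol

The nucleus contains 51 protons and 120 − 51 = 69 neutrons.
Total constituent mass: 51 × 1.0072765 + 69 × 1.008665 = 120.9689865 u
Mass defect Δm = 120.9689865 − 119.96837 = 1.0006165 u
E_B = 1.0006165 × 931.494 = 932.068 MeV
Per nucleus in joules: 932.068 MeV × 1.602e-13 J/MeV = 1.4932e-10 J
Per mole: 1.4932e-10 J × 6.022e23 mol⁻¹ = 8.9921e+13 J/mol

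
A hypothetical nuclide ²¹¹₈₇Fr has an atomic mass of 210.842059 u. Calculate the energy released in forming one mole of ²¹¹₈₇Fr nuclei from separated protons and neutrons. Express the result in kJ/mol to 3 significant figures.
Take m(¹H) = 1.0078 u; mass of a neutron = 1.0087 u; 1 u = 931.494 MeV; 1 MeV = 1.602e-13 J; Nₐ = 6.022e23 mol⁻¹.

Total constituent mass: 87 × 1.0078 + 124 × 1.0087 = 212.7574 u
Δm = 212.7574 − 210.842059 = 1.915341 u
Converting to energy: 1.915341 u × 931.494 MeV/u = 1784.13 MeV
Per nucleus in joules: 1784.13 MeV × 1.602e-13 J/MeV = 2.8582e-10 J
Per mole: 2.8582e-10 J × 6.022e23 mol⁻¹ = 1.7212e+14 J/mol

1.72e+11 kJ/mol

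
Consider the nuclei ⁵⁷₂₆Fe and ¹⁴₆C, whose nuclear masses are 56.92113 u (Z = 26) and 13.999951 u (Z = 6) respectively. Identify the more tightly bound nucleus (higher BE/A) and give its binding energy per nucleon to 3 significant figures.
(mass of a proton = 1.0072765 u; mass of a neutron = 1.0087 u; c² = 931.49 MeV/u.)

⁵⁷₂₆Fe; 8.79 MeV/nucleon

⁵⁷₂₆Fe: Σm = 26(1.0072765) + 31(1.0087) = 57.4588890 u; Δm = 0.5377590 u; E_B = 500.92 MeV; E_B/A = 8.788 MeV
¹⁴₆C: Σm = 6(1.0072765) + 8(1.0087) = 14.1132590 u; Δm = 0.1133080 u; E_B = 105.55 MeV; E_B/A = 7.539 MeV
⁵⁷₂₆Fe has the higher binding energy per nucleon, so it is the more tightly bound nucleus.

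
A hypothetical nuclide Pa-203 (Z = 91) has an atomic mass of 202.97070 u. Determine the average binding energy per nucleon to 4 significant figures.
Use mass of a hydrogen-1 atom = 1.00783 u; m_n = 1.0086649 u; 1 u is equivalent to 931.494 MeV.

7.857 MeV/nucleon

Z = 91, so N = A − Z = 203 − 91 = 112.
Σm = 91·m(¹H) + 112·m_n = 91.71253 + 112.9704688 = 204.6829988 u
Mass defect Δm = 204.6829988 − 202.97070 = 1.7122988 u
Converting to energy: 1.7122988 u × 931.494 MeV/u = 1595.00 MeV
Dividing by A = 203 gives 7.857 MeV per nucleon.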